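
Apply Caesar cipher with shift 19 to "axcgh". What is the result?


Caesar cipher: shift "axcgh" by 19
  'a' (pos 0) + 19 = pos 19 = 't'
  'x' (pos 23) + 19 = pos 16 = 'q'
  'c' (pos 2) + 19 = pos 21 = 'v'
  'g' (pos 6) + 19 = pos 25 = 'z'
  'h' (pos 7) + 19 = pos 0 = 'a'
Result: tqvza

tqvza


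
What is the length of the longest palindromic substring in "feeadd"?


Input: "feeadd"
Checking substrings for palindromes:
  [1:3] "ee" (len 2) => palindrome
  [4:6] "dd" (len 2) => palindrome
Longest palindromic substring: "ee" with length 2

2


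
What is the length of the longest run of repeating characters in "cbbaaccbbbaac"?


Input: "cbbaaccbbbaac"
Scanning for longest run:
  Position 1 ('b'): new char, reset run to 1
  Position 2 ('b'): continues run of 'b', length=2
  Position 3 ('a'): new char, reset run to 1
  Position 4 ('a'): continues run of 'a', length=2
  Position 5 ('c'): new char, reset run to 1
  Position 6 ('c'): continues run of 'c', length=2
  Position 7 ('b'): new char, reset run to 1
  Position 8 ('b'): continues run of 'b', length=2
  Position 9 ('b'): continues run of 'b', length=3
  Position 10 ('a'): new char, reset run to 1
  Position 11 ('a'): continues run of 'a', length=2
  Position 12 ('c'): new char, reset run to 1
Longest run: 'b' with length 3

3


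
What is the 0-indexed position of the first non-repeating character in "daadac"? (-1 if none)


Input: daadac
Character frequencies:
  'a': 3
  'c': 1
  'd': 2
Scanning left to right for freq == 1:
  Position 0 ('d'): freq=2, skip
  Position 1 ('a'): freq=3, skip
  Position 2 ('a'): freq=3, skip
  Position 3 ('d'): freq=2, skip
  Position 4 ('a'): freq=3, skip
  Position 5 ('c'): unique! => answer = 5

5


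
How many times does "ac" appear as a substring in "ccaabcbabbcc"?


Searching for "ac" in "ccaabcbabbcc"
Scanning each position:
  Position 0: "cc" => no
  Position 1: "ca" => no
  Position 2: "aa" => no
  Position 3: "ab" => no
  Position 4: "bc" => no
  Position 5: "cb" => no
  Position 6: "ba" => no
  Position 7: "ab" => no
  Position 8: "bb" => no
  Position 9: "bc" => no
  Position 10: "cc" => no
Total occurrences: 0

0


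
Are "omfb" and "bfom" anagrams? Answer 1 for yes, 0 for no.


Strings: "omfb", "bfom"
Sorted first:  bfmo
Sorted second: bfmo
Sorted forms match => anagrams

1


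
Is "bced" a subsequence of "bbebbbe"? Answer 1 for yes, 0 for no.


Check if "bced" is a subsequence of "bbebbbe"
Greedy scan:
  Position 0 ('b'): matches sub[0] = 'b'
  Position 1 ('b'): no match needed
  Position 2 ('e'): no match needed
  Position 3 ('b'): no match needed
  Position 4 ('b'): no match needed
  Position 5 ('b'): no match needed
  Position 6 ('e'): no match needed
Only matched 1/4 characters => not a subsequence

0


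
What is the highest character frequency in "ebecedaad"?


Input: ebecedaad
Character counts:
  'a': 2
  'b': 1
  'c': 1
  'd': 2
  'e': 3
Maximum frequency: 3

3


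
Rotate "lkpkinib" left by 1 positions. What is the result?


Input: "lkpkinib", rotate left by 1
First 1 characters: "l"
Remaining characters: "kpkinib"
Concatenate remaining + first: "kpkinib" + "l" = "kpkinibl"

kpkinibl


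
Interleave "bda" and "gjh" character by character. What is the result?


Interleaving "bda" and "gjh":
  Position 0: 'b' from first, 'g' from second => "bg"
  Position 1: 'd' from first, 'j' from second => "dj"
  Position 2: 'a' from first, 'h' from second => "ah"
Result: bgdjah

bgdjah


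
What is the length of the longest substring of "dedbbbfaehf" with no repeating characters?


Input: "dedbbbfaehf"
Sliding window (track last position of each char):
  Position 0 ('d'): window [0,0] length 1 -- new best
  Position 1 ('e'): window [0,1] length 2 -- new best
  Position 2 ('d'): repeat (last at 0), move window start to 1
  Position 2 ('d'): window [1,2] length 2
  Position 3 ('b'): window [1,3] length 3 -- new best
  Position 4 ('b'): repeat (last at 3), move window start to 4
  Position 4 ('b'): window [4,4] length 1
  Position 5 ('b'): repeat (last at 4), move window start to 5
  Position 5 ('b'): window [5,5] length 1
  Position 6 ('f'): window [5,6] length 2
  Position 7 ('a'): window [5,7] length 3
  Position 8 ('e'): window [5,8] length 4 -- new best
  Position 9 ('h'): window [5,9] length 5 -- new best
  Position 10 ('f'): repeat (last at 6), move window start to 7
  Position 10 ('f'): window [7,10] length 4
Longest substring with no repeats: "bfaeh" with length 5

5


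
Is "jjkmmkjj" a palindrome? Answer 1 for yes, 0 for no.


Input: jjkmmkjj
Reversed: jjkmmkjj
  Compare pos 0 ('j') with pos 7 ('j'): match
  Compare pos 1 ('j') with pos 6 ('j'): match
  Compare pos 2 ('k') with pos 5 ('k'): match
  Compare pos 3 ('m') with pos 4 ('m'): match
Result: palindrome

1


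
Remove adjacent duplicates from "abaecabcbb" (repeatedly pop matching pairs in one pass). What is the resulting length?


Input: abaecabcbb
Stack-based adjacent duplicate removal:
  Read 'a': push. Stack: a
  Read 'b': push. Stack: ab
  Read 'a': push. Stack: aba
  Read 'e': push. Stack: abae
  Read 'c': push. Stack: abaec
  Read 'a': push. Stack: abaeca
  Read 'b': push. Stack: abaecab
  Read 'c': push. Stack: abaecabc
  Read 'b': push. Stack: abaecabcb
  Read 'b': matches stack top 'b' => pop. Stack: abaecabc
Final stack: "abaecabc" (length 8)

8


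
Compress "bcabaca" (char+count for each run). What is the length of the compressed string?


Input: bcabaca
Runs:
  'b' x 1 => "b1"
  'c' x 1 => "c1"
  'a' x 1 => "a1"
  'b' x 1 => "b1"
  'a' x 1 => "a1"
  'c' x 1 => "c1"
  'a' x 1 => "a1"
Compressed: "b1c1a1b1a1c1a1"
Compressed length: 14

14


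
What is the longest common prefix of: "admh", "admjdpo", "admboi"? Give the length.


Words: admh, admjdpo, admboi
  Position 0: all 'a' => match
  Position 1: all 'd' => match
  Position 2: all 'm' => match
  Position 3: ('h', 'j', 'b') => mismatch, stop
LCP = "adm" (length 3)

3


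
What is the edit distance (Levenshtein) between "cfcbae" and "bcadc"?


Computing edit distance: "cfcbae" -> "bcadc"
DP table:
           b    c    a    d    c
      0    1    2    3    4    5
  c   1    1    1    2    3    4
  f   2    2    2    2    3    4
  c   3    3    2    3    3    3
  b   4    3    3    3    4    4
  a   5    4    4    3    4    5
  e   6    5    5    4    4    5
Edit distance = dp[6][5] = 5

5


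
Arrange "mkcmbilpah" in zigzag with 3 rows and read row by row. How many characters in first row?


Zigzag "mkcmbilpah" into 3 rows:
Placing characters:
  'm' => row 0
  'k' => row 1
  'c' => row 2
  'm' => row 1
  'b' => row 0
  'i' => row 1
  'l' => row 2
  'p' => row 1
  'a' => row 0
  'h' => row 1
Rows:
  Row 0: "mba"
  Row 1: "kmiph"
  Row 2: "cl"
First row length: 3

3


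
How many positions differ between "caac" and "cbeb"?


Comparing "caac" and "cbeb" position by position:
  Position 0: 'c' vs 'c' => same
  Position 1: 'a' vs 'b' => DIFFER
  Position 2: 'a' vs 'e' => DIFFER
  Position 3: 'c' vs 'b' => DIFFER
Positions that differ: 3

3


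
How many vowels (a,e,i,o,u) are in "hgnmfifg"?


Input: hgnmfifg
Checking each character:
  'h' at position 0: consonant
  'g' at position 1: consonant
  'n' at position 2: consonant
  'm' at position 3: consonant
  'f' at position 4: consonant
  'i' at position 5: vowel (running total: 1)
  'f' at position 6: consonant
  'g' at position 7: consonant
Total vowels: 1

1


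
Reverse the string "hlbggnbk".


Input: hlbggnbk
Reading characters right to left:
  Position 7: 'k'
  Position 6: 'b'
  Position 5: 'n'
  Position 4: 'g'
  Position 3: 'g'
  Position 2: 'b'
  Position 1: 'l'
  Position 0: 'h'
Reversed: kbnggblh

kbnggblh


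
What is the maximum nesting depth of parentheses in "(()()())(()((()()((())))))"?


Input: "(()()())(()((()()((())))))"
Tracking depth:
  Position 0 '(': depth becomes 1
  Position 1 '(': depth becomes 2
  Position 2 ')': depth becomes 1
  Position 3 '(': depth becomes 2
  Position 4 ')': depth becomes 1
  Position 5 '(': depth becomes 2
  Position 6 ')': depth becomes 1
  Position 7 ')': depth becomes 0
  Position 8 '(': depth becomes 1
  Position 9 '(': depth becomes 2
  Position 10 ')': depth becomes 1
  Position 11 '(': depth becomes 2
  Position 12 '(': depth becomes 3
  Position 13 '(': depth becomes 4
  Position 14 ')': depth becomes 3
  Position 15 '(': depth becomes 4
  Position 16 ')': depth becomes 3
  Position 17 '(': depth becomes 4
  Position 18 '(': depth becomes 5
  Position 19 '(': depth becomes 6
  Position 20 ')': depth becomes 5
  Position 21 ')': depth becomes 4
  Position 22 ')': depth becomes 3
  Position 23 ')': depth becomes 2
  Position 24 ')': depth becomes 1
  Position 25 ')': depth becomes 0
Maximum depth reached: 6

6


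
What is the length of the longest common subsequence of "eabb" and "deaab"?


LCS of "eabb" and "deaab"
DP table:
           d    e    a    a    b
      0    0    0    0    0    0
  e   0    0    1    1    1    1
  a   0    0    1    2    2    2
  b   0    0    1    2    2    3
  b   0    0    1    2    2    3
LCS length = dp[4][5] = 3

3


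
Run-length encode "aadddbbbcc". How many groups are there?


Input: aadddbbbcc
Scanning for consecutive runs:
  Group 1: 'a' x 2 (positions 0-1)
  Group 2: 'd' x 3 (positions 2-4)
  Group 3: 'b' x 3 (positions 5-7)
  Group 4: 'c' x 2 (positions 8-9)
Total groups: 4

4


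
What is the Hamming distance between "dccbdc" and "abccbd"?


Comparing "dccbdc" and "abccbd" position by position:
  Position 0: 'd' vs 'a' => differ
  Position 1: 'c' vs 'b' => differ
  Position 2: 'c' vs 'c' => same
  Position 3: 'b' vs 'c' => differ
  Position 4: 'd' vs 'b' => differ
  Position 5: 'c' vs 'd' => differ
Total differences (Hamming distance): 5

5


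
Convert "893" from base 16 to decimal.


Input: "893" in base 16
Positional expansion:
  Digit '8' (value 8) x 16^2 = 2048
  Digit '9' (value 9) x 16^1 = 144
  Digit '3' (value 3) x 16^0 = 3
Sum = 2195

2195


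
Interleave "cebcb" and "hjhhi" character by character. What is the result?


Interleaving "cebcb" and "hjhhi":
  Position 0: 'c' from first, 'h' from second => "ch"
  Position 1: 'e' from first, 'j' from second => "ej"
  Position 2: 'b' from first, 'h' from second => "bh"
  Position 3: 'c' from first, 'h' from second => "ch"
  Position 4: 'b' from first, 'i' from second => "bi"
Result: chejbhchbi

chejbhchbi


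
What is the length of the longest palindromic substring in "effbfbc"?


Input: "effbfbc"
Checking substrings for palindromes:
  [2:5] "fbf" (len 3) => palindrome
  [3:6] "bfb" (len 3) => palindrome
  [1:3] "ff" (len 2) => palindrome
Longest palindromic substring: "fbf" with length 3

3


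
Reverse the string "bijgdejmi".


Input: bijgdejmi
Reading characters right to left:
  Position 8: 'i'
  Position 7: 'm'
  Position 6: 'j'
  Position 5: 'e'
  Position 4: 'd'
  Position 3: 'g'
  Position 2: 'j'
  Position 1: 'i'
  Position 0: 'b'
Reversed: imjedgjib

imjedgjib


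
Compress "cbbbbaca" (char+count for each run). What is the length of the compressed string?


Input: cbbbbaca
Runs:
  'c' x 1 => "c1"
  'b' x 4 => "b4"
  'a' x 1 => "a1"
  'c' x 1 => "c1"
  'a' x 1 => "a1"
Compressed: "c1b4a1c1a1"
Compressed length: 10

10


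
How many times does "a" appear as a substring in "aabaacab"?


Searching for "a" in "aabaacab"
Scanning each position:
  Position 0: "a" => MATCH
  Position 1: "a" => MATCH
  Position 2: "b" => no
  Position 3: "a" => MATCH
  Position 4: "a" => MATCH
  Position 5: "c" => no
  Position 6: "a" => MATCH
  Position 7: "b" => no
Total occurrences: 5

5


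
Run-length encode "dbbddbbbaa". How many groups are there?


Input: dbbddbbbaa
Scanning for consecutive runs:
  Group 1: 'd' x 1 (positions 0-0)
  Group 2: 'b' x 2 (positions 1-2)
  Group 3: 'd' x 2 (positions 3-4)
  Group 4: 'b' x 3 (positions 5-7)
  Group 5: 'a' x 2 (positions 8-9)
Total groups: 5

5


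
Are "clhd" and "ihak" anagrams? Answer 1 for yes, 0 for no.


Strings: "clhd", "ihak"
Sorted first:  cdhl
Sorted second: ahik
Differ at position 0: 'c' vs 'a' => not anagrams

0


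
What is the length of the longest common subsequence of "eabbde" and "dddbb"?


LCS of "eabbde" and "dddbb"
DP table:
           d    d    d    b    b
      0    0    0    0    0    0
  e   0    0    0    0    0    0
  a   0    0    0    0    0    0
  b   0    0    0    0    1    1
  b   0    0    0    0    1    2
  d   0    1    1    1    1    2
  e   0    1    1    1    1    2
LCS length = dp[6][5] = 2

2


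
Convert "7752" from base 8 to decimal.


Input: "7752" in base 8
Positional expansion:
  Digit '7' (value 7) x 8^3 = 3584
  Digit '7' (value 7) x 8^2 = 448
  Digit '5' (value 5) x 8^1 = 40
  Digit '2' (value 2) x 8^0 = 2
Sum = 4074

4074


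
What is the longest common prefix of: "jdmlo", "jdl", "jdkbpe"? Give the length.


Words: jdmlo, jdl, jdkbpe
  Position 0: all 'j' => match
  Position 1: all 'd' => match
  Position 2: ('m', 'l', 'k') => mismatch, stop
LCP = "jd" (length 2)

2


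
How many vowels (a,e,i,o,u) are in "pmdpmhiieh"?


Input: pmdpmhiieh
Checking each character:
  'p' at position 0: consonant
  'm' at position 1: consonant
  'd' at position 2: consonant
  'p' at position 3: consonant
  'm' at position 4: consonant
  'h' at position 5: consonant
  'i' at position 6: vowel (running total: 1)
  'i' at position 7: vowel (running total: 2)
  'e' at position 8: vowel (running total: 3)
  'h' at position 9: consonant
Total vowels: 3

3


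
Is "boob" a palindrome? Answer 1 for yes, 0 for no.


Input: boob
Reversed: boob
  Compare pos 0 ('b') with pos 3 ('b'): match
  Compare pos 1 ('o') with pos 2 ('o'): match
Result: palindrome

1


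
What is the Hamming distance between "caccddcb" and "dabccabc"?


Comparing "caccddcb" and "dabccabc" position by position:
  Position 0: 'c' vs 'd' => differ
  Position 1: 'a' vs 'a' => same
  Position 2: 'c' vs 'b' => differ
  Position 3: 'c' vs 'c' => same
  Position 4: 'd' vs 'c' => differ
  Position 5: 'd' vs 'a' => differ
  Position 6: 'c' vs 'b' => differ
  Position 7: 'b' vs 'c' => differ
Total differences (Hamming distance): 6

6


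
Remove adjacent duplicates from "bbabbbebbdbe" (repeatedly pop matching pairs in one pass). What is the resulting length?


Input: bbabbbebbdbe
Stack-based adjacent duplicate removal:
  Read 'b': push. Stack: b
  Read 'b': matches stack top 'b' => pop. Stack: (empty)
  Read 'a': push. Stack: a
  Read 'b': push. Stack: ab
  Read 'b': matches stack top 'b' => pop. Stack: a
  Read 'b': push. Stack: ab
  Read 'e': push. Stack: abe
  Read 'b': push. Stack: abeb
  Read 'b': matches stack top 'b' => pop. Stack: abe
  Read 'd': push. Stack: abed
  Read 'b': push. Stack: abedb
  Read 'e': push. Stack: abedbe
Final stack: "abedbe" (length 6)

6


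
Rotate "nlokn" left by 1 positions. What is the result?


Input: "nlokn", rotate left by 1
First 1 characters: "n"
Remaining characters: "lokn"
Concatenate remaining + first: "lokn" + "n" = "loknn"

loknn


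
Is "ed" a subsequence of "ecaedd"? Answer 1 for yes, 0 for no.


Check if "ed" is a subsequence of "ecaedd"
Greedy scan:
  Position 0 ('e'): matches sub[0] = 'e'
  Position 1 ('c'): no match needed
  Position 2 ('a'): no match needed
  Position 3 ('e'): no match needed
  Position 4 ('d'): matches sub[1] = 'd'
  Position 5 ('d'): no match needed
All 2 characters matched => is a subsequence

1


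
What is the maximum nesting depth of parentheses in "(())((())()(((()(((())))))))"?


Input: "(())((())()(((()(((())))))))"
Tracking depth:
  Position 0 '(': depth becomes 1
  Position 1 '(': depth becomes 2
  Position 2 ')': depth becomes 1
  Position 3 ')': depth becomes 0
  Position 4 '(': depth becomes 1
  Position 5 '(': depth becomes 2
  Position 6 '(': depth becomes 3
  Position 7 ')': depth becomes 2
  Position 8 ')': depth becomes 1
  Position 9 '(': depth becomes 2
  Position 10 ')': depth becomes 1
  Position 11 '(': depth becomes 2
  Position 12 '(': depth becomes 3
  Position 13 '(': depth becomes 4
  Position 14 '(': depth becomes 5
  Position 15 ')': depth becomes 4
  Position 16 '(': depth becomes 5
  Position 17 '(': depth becomes 6
  Position 18 '(': depth becomes 7
  Position 19 '(': depth becomes 8
  Position 20 ')': depth becomes 7
  Position 21 ')': depth becomes 6
  Position 22 ')': depth becomes 5
  Position 23 ')': depth becomes 4
  Position 24 ')': depth becomes 3
  Position 25 ')': depth becomes 2
  Position 26 ')': depth becomes 1
  Position 27 ')': depth becomes 0
Maximum depth reached: 8

8


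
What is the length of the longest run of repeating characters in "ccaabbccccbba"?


Input: "ccaabbccccbba"
Scanning for longest run:
  Position 1 ('c'): continues run of 'c', length=2
  Position 2 ('a'): new char, reset run to 1
  Position 3 ('a'): continues run of 'a', length=2
  Position 4 ('b'): new char, reset run to 1
  Position 5 ('b'): continues run of 'b', length=2
  Position 6 ('c'): new char, reset run to 1
  Position 7 ('c'): continues run of 'c', length=2
  Position 8 ('c'): continues run of 'c', length=3
  Position 9 ('c'): continues run of 'c', length=4
  Position 10 ('b'): new char, reset run to 1
  Position 11 ('b'): continues run of 'b', length=2
  Position 12 ('a'): new char, reset run to 1
Longest run: 'c' with length 4

4


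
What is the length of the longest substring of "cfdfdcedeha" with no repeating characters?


Input: "cfdfdcedeha"
Sliding window (track last position of each char):
  Position 0 ('c'): window [0,0] length 1 -- new best
  Position 1 ('f'): window [0,1] length 2 -- new best
  Position 2 ('d'): window [0,2] length 3 -- new best
  Position 3 ('f'): repeat (last at 1), move window start to 2
  Position 3 ('f'): window [2,3] length 2
  Position 4 ('d'): repeat (last at 2), move window start to 3
  Position 4 ('d'): window [3,4] length 2
  Position 5 ('c'): window [3,5] length 3
  Position 6 ('e'): window [3,6] length 4 -- new best
  Position 7 ('d'): repeat (last at 4), move window start to 5
  Position 7 ('d'): window [5,7] length 3
  Position 8 ('e'): repeat (last at 6), move window start to 7
  Position 8 ('e'): window [7,8] length 2
  Position 9 ('h'): window [7,9] length 3
  Position 10 ('a'): window [7,10] length 4
Longest substring with no repeats: "fdce" with length 4

4


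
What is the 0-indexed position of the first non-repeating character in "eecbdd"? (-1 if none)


Input: eecbdd
Character frequencies:
  'b': 1
  'c': 1
  'd': 2
  'e': 2
Scanning left to right for freq == 1:
  Position 0 ('e'): freq=2, skip
  Position 1 ('e'): freq=2, skip
  Position 2 ('c'): unique! => answer = 2

2


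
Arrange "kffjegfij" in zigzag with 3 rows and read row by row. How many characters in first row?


Zigzag "kffjegfij" into 3 rows:
Placing characters:
  'k' => row 0
  'f' => row 1
  'f' => row 2
  'j' => row 1
  'e' => row 0
  'g' => row 1
  'f' => row 2
  'i' => row 1
  'j' => row 0
Rows:
  Row 0: "kej"
  Row 1: "fjgi"
  Row 2: "ff"
First row length: 3

3


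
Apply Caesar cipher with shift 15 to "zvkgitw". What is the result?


Caesar cipher: shift "zvkgitw" by 15
  'z' (pos 25) + 15 = pos 14 = 'o'
  'v' (pos 21) + 15 = pos 10 = 'k'
  'k' (pos 10) + 15 = pos 25 = 'z'
  'g' (pos 6) + 15 = pos 21 = 'v'
  'i' (pos 8) + 15 = pos 23 = 'x'
  't' (pos 19) + 15 = pos 8 = 'i'
  'w' (pos 22) + 15 = pos 11 = 'l'
Result: okzvxil

okzvxil


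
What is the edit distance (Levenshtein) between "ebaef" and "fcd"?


Computing edit distance: "ebaef" -> "fcd"
DP table:
           f    c    d
      0    1    2    3
  e   1    1    2    3
  b   2    2    2    3
  a   3    3    3    3
  e   4    4    4    4
  f   5    4    5    5
Edit distance = dp[5][3] = 5

5


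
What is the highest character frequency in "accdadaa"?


Input: accdadaa
Character counts:
  'a': 4
  'c': 2
  'd': 2
Maximum frequency: 4

4


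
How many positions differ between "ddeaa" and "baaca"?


Comparing "ddeaa" and "baaca" position by position:
  Position 0: 'd' vs 'b' => DIFFER
  Position 1: 'd' vs 'a' => DIFFER
  Position 2: 'e' vs 'a' => DIFFER
  Position 3: 'a' vs 'c' => DIFFER
  Position 4: 'a' vs 'a' => same
Positions that differ: 4

4


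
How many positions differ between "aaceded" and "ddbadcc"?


Comparing "aaceded" and "ddbadcc" position by position:
  Position 0: 'a' vs 'd' => DIFFER
  Position 1: 'a' vs 'd' => DIFFER
  Position 2: 'c' vs 'b' => DIFFER
  Position 3: 'e' vs 'a' => DIFFER
  Position 4: 'd' vs 'd' => same
  Position 5: 'e' vs 'c' => DIFFER
  Position 6: 'd' vs 'c' => DIFFER
Positions that differ: 6

6


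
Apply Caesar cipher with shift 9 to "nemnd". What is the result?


Caesar cipher: shift "nemnd" by 9
  'n' (pos 13) + 9 = pos 22 = 'w'
  'e' (pos 4) + 9 = pos 13 = 'n'
  'm' (pos 12) + 9 = pos 21 = 'v'
  'n' (pos 13) + 9 = pos 22 = 'w'
  'd' (pos 3) + 9 = pos 12 = 'm'
Result: wnvwm

wnvwm


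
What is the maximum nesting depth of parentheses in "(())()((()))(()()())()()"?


Input: "(())()((()))(()()())()()"
Tracking depth:
  Position 0 '(': depth becomes 1
  Position 1 '(': depth becomes 2
  Position 2 ')': depth becomes 1
  Position 3 ')': depth becomes 0
  Position 4 '(': depth becomes 1
  Position 5 ')': depth becomes 0
  Position 6 '(': depth becomes 1
  Position 7 '(': depth becomes 2
  Position 8 '(': depth becomes 3
  Position 9 ')': depth becomes 2
  Position 10 ')': depth becomes 1
  Position 11 ')': depth becomes 0
  Position 12 '(': depth becomes 1
  Position 13 '(': depth becomes 2
  Position 14 ')': depth becomes 1
  Position 15 '(': depth becomes 2
  Position 16 ')': depth becomes 1
  Position 17 '(': depth becomes 2
  Position 18 ')': depth becomes 1
  Position 19 ')': depth becomes 0
  Position 20 '(': depth becomes 1
  Position 21 ')': depth becomes 0
  Position 22 '(': depth becomes 1
  Position 23 ')': depth becomes 0
Maximum depth reached: 3

3


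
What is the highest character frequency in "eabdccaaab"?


Input: eabdccaaab
Character counts:
  'a': 4
  'b': 2
  'c': 2
  'd': 1
  'e': 1
Maximum frequency: 4

4


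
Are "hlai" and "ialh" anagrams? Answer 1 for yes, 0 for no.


Strings: "hlai", "ialh"
Sorted first:  ahil
Sorted second: ahil
Sorted forms match => anagrams

1


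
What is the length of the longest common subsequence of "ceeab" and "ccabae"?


LCS of "ceeab" and "ccabae"
DP table:
           c    c    a    b    a    e
      0    0    0    0    0    0    0
  c   0    1    1    1    1    1    1
  e   0    1    1    1    1    1    2
  e   0    1    1    1    1    1    2
  a   0    1    1    2    2    2    2
  b   0    1    1    2    3    3    3
LCS length = dp[5][6] = 3

3


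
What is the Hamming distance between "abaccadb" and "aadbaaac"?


Comparing "abaccadb" and "aadbaaac" position by position:
  Position 0: 'a' vs 'a' => same
  Position 1: 'b' vs 'a' => differ
  Position 2: 'a' vs 'd' => differ
  Position 3: 'c' vs 'b' => differ
  Position 4: 'c' vs 'a' => differ
  Position 5: 'a' vs 'a' => same
  Position 6: 'd' vs 'a' => differ
  Position 7: 'b' vs 'c' => differ
Total differences (Hamming distance): 6

6


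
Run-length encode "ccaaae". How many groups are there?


Input: ccaaae
Scanning for consecutive runs:
  Group 1: 'c' x 2 (positions 0-1)
  Group 2: 'a' x 3 (positions 2-4)
  Group 3: 'e' x 1 (positions 5-5)
Total groups: 3

3


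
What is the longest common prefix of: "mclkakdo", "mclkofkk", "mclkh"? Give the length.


Words: mclkakdo, mclkofkk, mclkh
  Position 0: all 'm' => match
  Position 1: all 'c' => match
  Position 2: all 'l' => match
  Position 3: all 'k' => match
  Position 4: ('a', 'o', 'h') => mismatch, stop
LCP = "mclk" (length 4)

4


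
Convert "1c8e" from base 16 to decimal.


Input: "1c8e" in base 16
Positional expansion:
  Digit '1' (value 1) x 16^3 = 4096
  Digit 'c' (value 12) x 16^2 = 3072
  Digit '8' (value 8) x 16^1 = 128
  Digit 'e' (value 14) x 16^0 = 14
Sum = 7310

7310


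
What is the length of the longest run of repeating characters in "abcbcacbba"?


Input: "abcbcacbba"
Scanning for longest run:
  Position 1 ('b'): new char, reset run to 1
  Position 2 ('c'): new char, reset run to 1
  Position 3 ('b'): new char, reset run to 1
  Position 4 ('c'): new char, reset run to 1
  Position 5 ('a'): new char, reset run to 1
  Position 6 ('c'): new char, reset run to 1
  Position 7 ('b'): new char, reset run to 1
  Position 8 ('b'): continues run of 'b', length=2
  Position 9 ('a'): new char, reset run to 1
Longest run: 'b' with length 2

2


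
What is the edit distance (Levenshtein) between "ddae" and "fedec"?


Computing edit distance: "ddae" -> "fedec"
DP table:
           f    e    d    e    c
      0    1    2    3    4    5
  d   1    1    2    2    3    4
  d   2    2    2    2    3    4
  a   3    3    3    3    3    4
  e   4    4    3    4    3    4
Edit distance = dp[4][5] = 4

4


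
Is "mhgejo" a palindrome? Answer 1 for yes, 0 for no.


Input: mhgejo
Reversed: ojeghm
  Compare pos 0 ('m') with pos 5 ('o'): MISMATCH
  Compare pos 1 ('h') with pos 4 ('j'): MISMATCH
  Compare pos 2 ('g') with pos 3 ('e'): MISMATCH
Result: not a palindrome

0


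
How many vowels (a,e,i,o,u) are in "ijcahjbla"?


Input: ijcahjbla
Checking each character:
  'i' at position 0: vowel (running total: 1)
  'j' at position 1: consonant
  'c' at position 2: consonant
  'a' at position 3: vowel (running total: 2)
  'h' at position 4: consonant
  'j' at position 5: consonant
  'b' at position 6: consonant
  'l' at position 7: consonant
  'a' at position 8: vowel (running total: 3)
Total vowels: 3

3


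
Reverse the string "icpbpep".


Input: icpbpep
Reading characters right to left:
  Position 6: 'p'
  Position 5: 'e'
  Position 4: 'p'
  Position 3: 'b'
  Position 2: 'p'
  Position 1: 'c'
  Position 0: 'i'
Reversed: pepbpci

pepbpci


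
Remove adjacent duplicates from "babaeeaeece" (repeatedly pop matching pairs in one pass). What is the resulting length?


Input: babaeeaeece
Stack-based adjacent duplicate removal:
  Read 'b': push. Stack: b
  Read 'a': push. Stack: ba
  Read 'b': push. Stack: bab
  Read 'a': push. Stack: baba
  Read 'e': push. Stack: babae
  Read 'e': matches stack top 'e' => pop. Stack: baba
  Read 'a': matches stack top 'a' => pop. Stack: bab
  Read 'e': push. Stack: babe
  Read 'e': matches stack top 'e' => pop. Stack: bab
  Read 'c': push. Stack: babc
  Read 'e': push. Stack: babce
Final stack: "babce" (length 5)

5


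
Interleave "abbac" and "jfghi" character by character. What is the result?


Interleaving "abbac" and "jfghi":
  Position 0: 'a' from first, 'j' from second => "aj"
  Position 1: 'b' from first, 'f' from second => "bf"
  Position 2: 'b' from first, 'g' from second => "bg"
  Position 3: 'a' from first, 'h' from second => "ah"
  Position 4: 'c' from first, 'i' from second => "ci"
Result: ajbfbgahci

ajbfbgahci


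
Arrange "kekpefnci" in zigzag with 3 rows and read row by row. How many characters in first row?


Zigzag "kekpefnci" into 3 rows:
Placing characters:
  'k' => row 0
  'e' => row 1
  'k' => row 2
  'p' => row 1
  'e' => row 0
  'f' => row 1
  'n' => row 2
  'c' => row 1
  'i' => row 0
Rows:
  Row 0: "kei"
  Row 1: "epfc"
  Row 2: "kn"
First row length: 3

3


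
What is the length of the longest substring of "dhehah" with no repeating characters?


Input: "dhehah"
Sliding window (track last position of each char):
  Position 0 ('d'): window [0,0] length 1 -- new best
  Position 1 ('h'): window [0,1] length 2 -- new best
  Position 2 ('e'): window [0,2] length 3 -- new best
  Position 3 ('h'): repeat (last at 1), move window start to 2
  Position 3 ('h'): window [2,3] length 2
  Position 4 ('a'): window [2,4] length 3
  Position 5 ('h'): repeat (last at 3), move window start to 4
  Position 5 ('h'): window [4,5] length 2
Longest substring with no repeats: "dhe" with length 3

3


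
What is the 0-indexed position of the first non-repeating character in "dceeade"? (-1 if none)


Input: dceeade
Character frequencies:
  'a': 1
  'c': 1
  'd': 2
  'e': 3
Scanning left to right for freq == 1:
  Position 0 ('d'): freq=2, skip
  Position 1 ('c'): unique! => answer = 1

1


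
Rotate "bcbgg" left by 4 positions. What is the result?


Input: "bcbgg", rotate left by 4
First 4 characters: "bcbg"
Remaining characters: "g"
Concatenate remaining + first: "g" + "bcbg" = "gbcbg"

gbcbg


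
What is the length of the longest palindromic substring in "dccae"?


Input: "dccae"
Checking substrings for palindromes:
  [1:3] "cc" (len 2) => palindrome
Longest palindromic substring: "cc" with length 2

2


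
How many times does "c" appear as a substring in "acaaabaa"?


Searching for "c" in "acaaabaa"
Scanning each position:
  Position 0: "a" => no
  Position 1: "c" => MATCH
  Position 2: "a" => no
  Position 3: "a" => no
  Position 4: "a" => no
  Position 5: "b" => no
  Position 6: "a" => no
  Position 7: "a" => no
Total occurrences: 1

1


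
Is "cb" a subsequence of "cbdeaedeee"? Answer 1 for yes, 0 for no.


Check if "cb" is a subsequence of "cbdeaedeee"
Greedy scan:
  Position 0 ('c'): matches sub[0] = 'c'
  Position 1 ('b'): matches sub[1] = 'b'
  Position 2 ('d'): no match needed
  Position 3 ('e'): no match needed
  Position 4 ('a'): no match needed
  Position 5 ('e'): no match needed
  Position 6 ('d'): no match needed
  Position 7 ('e'): no match needed
  Position 8 ('e'): no match needed
  Position 9 ('e'): no match needed
All 2 characters matched => is a subsequence

1


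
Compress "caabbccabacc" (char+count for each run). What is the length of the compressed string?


Input: caabbccabacc
Runs:
  'c' x 1 => "c1"
  'a' x 2 => "a2"
  'b' x 2 => "b2"
  'c' x 2 => "c2"
  'a' x 1 => "a1"
  'b' x 1 => "b1"
  'a' x 1 => "a1"
  'c' x 2 => "c2"
Compressed: "c1a2b2c2a1b1a1c2"
Compressed length: 16

16


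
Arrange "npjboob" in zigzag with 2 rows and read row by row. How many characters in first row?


Zigzag "npjboob" into 2 rows:
Placing characters:
  'n' => row 0
  'p' => row 1
  'j' => row 0
  'b' => row 1
  'o' => row 0
  'o' => row 1
  'b' => row 0
Rows:
  Row 0: "njob"
  Row 1: "pbo"
First row length: 4

4


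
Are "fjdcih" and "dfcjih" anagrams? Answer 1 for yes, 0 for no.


Strings: "fjdcih", "dfcjih"
Sorted first:  cdfhij
Sorted second: cdfhij
Sorted forms match => anagrams

1


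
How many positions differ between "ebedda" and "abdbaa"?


Comparing "ebedda" and "abdbaa" position by position:
  Position 0: 'e' vs 'a' => DIFFER
  Position 1: 'b' vs 'b' => same
  Position 2: 'e' vs 'd' => DIFFER
  Position 3: 'd' vs 'b' => DIFFER
  Position 4: 'd' vs 'a' => DIFFER
  Position 5: 'a' vs 'a' => same
Positions that differ: 4

4


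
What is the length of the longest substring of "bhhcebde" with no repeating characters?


Input: "bhhcebde"
Sliding window (track last position of each char):
  Position 0 ('b'): window [0,0] length 1 -- new best
  Position 1 ('h'): window [0,1] length 2 -- new best
  Position 2 ('h'): repeat (last at 1), move window start to 2
  Position 2 ('h'): window [2,2] length 1
  Position 3 ('c'): window [2,3] length 2
  Position 4 ('e'): window [2,4] length 3 -- new best
  Position 5 ('b'): window [2,5] length 4 -- new best
  Position 6 ('d'): window [2,6] length 5 -- new best
  Position 7 ('e'): repeat (last at 4), move window start to 5
  Position 7 ('e'): window [5,7] length 3
Longest substring with no repeats: "hcebd" with length 5

5


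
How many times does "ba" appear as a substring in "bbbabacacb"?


Searching for "ba" in "bbbabacacb"
Scanning each position:
  Position 0: "bb" => no
  Position 1: "bb" => no
  Position 2: "ba" => MATCH
  Position 3: "ab" => no
  Position 4: "ba" => MATCH
  Position 5: "ac" => no
  Position 6: "ca" => no
  Position 7: "ac" => no
  Position 8: "cb" => no
Total occurrences: 2

2


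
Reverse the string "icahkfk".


Input: icahkfk
Reading characters right to left:
  Position 6: 'k'
  Position 5: 'f'
  Position 4: 'k'
  Position 3: 'h'
  Position 2: 'a'
  Position 1: 'c'
  Position 0: 'i'
Reversed: kfkhaci

kfkhaci


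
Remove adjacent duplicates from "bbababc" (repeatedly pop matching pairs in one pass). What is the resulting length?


Input: bbababc
Stack-based adjacent duplicate removal:
  Read 'b': push. Stack: b
  Read 'b': matches stack top 'b' => pop. Stack: (empty)
  Read 'a': push. Stack: a
  Read 'b': push. Stack: ab
  Read 'a': push. Stack: aba
  Read 'b': push. Stack: abab
  Read 'c': push. Stack: ababc
Final stack: "ababc" (length 5)

5


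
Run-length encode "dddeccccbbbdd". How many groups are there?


Input: dddeccccbbbdd
Scanning for consecutive runs:
  Group 1: 'd' x 3 (positions 0-2)
  Group 2: 'e' x 1 (positions 3-3)
  Group 3: 'c' x 4 (positions 4-7)
  Group 4: 'b' x 3 (positions 8-10)
  Group 5: 'd' x 2 (positions 11-12)
Total groups: 5

5


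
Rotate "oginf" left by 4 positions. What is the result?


Input: "oginf", rotate left by 4
First 4 characters: "ogin"
Remaining characters: "f"
Concatenate remaining + first: "f" + "ogin" = "fogin"

fogin


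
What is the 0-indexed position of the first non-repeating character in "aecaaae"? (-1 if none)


Input: aecaaae
Character frequencies:
  'a': 4
  'c': 1
  'e': 2
Scanning left to right for freq == 1:
  Position 0 ('a'): freq=4, skip
  Position 1 ('e'): freq=2, skip
  Position 2 ('c'): unique! => answer = 2

2


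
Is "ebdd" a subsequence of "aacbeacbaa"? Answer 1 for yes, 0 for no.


Check if "ebdd" is a subsequence of "aacbeacbaa"
Greedy scan:
  Position 0 ('a'): no match needed
  Position 1 ('a'): no match needed
  Position 2 ('c'): no match needed
  Position 3 ('b'): no match needed
  Position 4 ('e'): matches sub[0] = 'e'
  Position 5 ('a'): no match needed
  Position 6 ('c'): no match needed
  Position 7 ('b'): matches sub[1] = 'b'
  Position 8 ('a'): no match needed
  Position 9 ('a'): no match needed
Only matched 2/4 characters => not a subsequence

0


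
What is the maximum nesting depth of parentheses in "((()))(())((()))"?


Input: "((()))(())((()))"
Tracking depth:
  Position 0 '(': depth becomes 1
  Position 1 '(': depth becomes 2
  Position 2 '(': depth becomes 3
  Position 3 ')': depth becomes 2
  Position 4 ')': depth becomes 1
  Position 5 ')': depth becomes 0
  Position 6 '(': depth becomes 1
  Position 7 '(': depth becomes 2
  Position 8 ')': depth becomes 1
  Position 9 ')': depth becomes 0
  Position 10 '(': depth becomes 1
  Position 11 '(': depth becomes 2
  Position 12 '(': depth becomes 3
  Position 13 ')': depth becomes 2
  Position 14 ')': depth becomes 1
  Position 15 ')': depth becomes 0
Maximum depth reached: 3

3


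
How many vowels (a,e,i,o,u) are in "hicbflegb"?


Input: hicbflegb
Checking each character:
  'h' at position 0: consonant
  'i' at position 1: vowel (running total: 1)
  'c' at position 2: consonant
  'b' at position 3: consonant
  'f' at position 4: consonant
  'l' at position 5: consonant
  'e' at position 6: vowel (running total: 2)
  'g' at position 7: consonant
  'b' at position 8: consonant
Total vowels: 2

2


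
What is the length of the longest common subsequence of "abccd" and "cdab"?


LCS of "abccd" and "cdab"
DP table:
           c    d    a    b
      0    0    0    0    0
  a   0    0    0    1    1
  b   0    0    0    1    2
  c   0    1    1    1    2
  c   0    1    1    1    2
  d   0    1    2    2    2
LCS length = dp[5][4] = 2

2


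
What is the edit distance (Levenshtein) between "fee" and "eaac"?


Computing edit distance: "fee" -> "eaac"
DP table:
           e    a    a    c
      0    1    2    3    4
  f   1    1    2    3    4
  e   2    1    2    3    4
  e   3    2    2    3    4
Edit distance = dp[3][4] = 4

4


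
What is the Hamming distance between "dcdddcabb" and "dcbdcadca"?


Comparing "dcdddcabb" and "dcbdcadca" position by position:
  Position 0: 'd' vs 'd' => same
  Position 1: 'c' vs 'c' => same
  Position 2: 'd' vs 'b' => differ
  Position 3: 'd' vs 'd' => same
  Position 4: 'd' vs 'c' => differ
  Position 5: 'c' vs 'a' => differ
  Position 6: 'a' vs 'd' => differ
  Position 7: 'b' vs 'c' => differ
  Position 8: 'b' vs 'a' => differ
Total differences (Hamming distance): 6

6


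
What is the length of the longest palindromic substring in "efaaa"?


Input: "efaaa"
Checking substrings for palindromes:
  [2:5] "aaa" (len 3) => palindrome
  [2:4] "aa" (len 2) => palindrome
  [3:5] "aa" (len 2) => palindrome
Longest palindromic substring: "aaa" with length 3

3


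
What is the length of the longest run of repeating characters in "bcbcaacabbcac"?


Input: "bcbcaacabbcac"
Scanning for longest run:
  Position 1 ('c'): new char, reset run to 1
  Position 2 ('b'): new char, reset run to 1
  Position 3 ('c'): new char, reset run to 1
  Position 4 ('a'): new char, reset run to 1
  Position 5 ('a'): continues run of 'a', length=2
  Position 6 ('c'): new char, reset run to 1
  Position 7 ('a'): new char, reset run to 1
  Position 8 ('b'): new char, reset run to 1
  Position 9 ('b'): continues run of 'b', length=2
  Position 10 ('c'): new char, reset run to 1
  Position 11 ('a'): new char, reset run to 1
  Position 12 ('c'): new char, reset run to 1
Longest run: 'a' with length 2

2


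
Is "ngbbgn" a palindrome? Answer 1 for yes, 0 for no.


Input: ngbbgn
Reversed: ngbbgn
  Compare pos 0 ('n') with pos 5 ('n'): match
  Compare pos 1 ('g') with pos 4 ('g'): match
  Compare pos 2 ('b') with pos 3 ('b'): match
Result: palindrome

1


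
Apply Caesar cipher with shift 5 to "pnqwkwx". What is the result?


Caesar cipher: shift "pnqwkwx" by 5
  'p' (pos 15) + 5 = pos 20 = 'u'
  'n' (pos 13) + 5 = pos 18 = 's'
  'q' (pos 16) + 5 = pos 21 = 'v'
  'w' (pos 22) + 5 = pos 1 = 'b'
  'k' (pos 10) + 5 = pos 15 = 'p'
  'w' (pos 22) + 5 = pos 1 = 'b'
  'x' (pos 23) + 5 = pos 2 = 'c'
Result: usvbpbc

usvbpbc


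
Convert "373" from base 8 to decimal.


Input: "373" in base 8
Positional expansion:
  Digit '3' (value 3) x 8^2 = 192
  Digit '7' (value 7) x 8^1 = 56
  Digit '3' (value 3) x 8^0 = 3
Sum = 251

251


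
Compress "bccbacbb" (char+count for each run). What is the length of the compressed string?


Input: bccbacbb
Runs:
  'b' x 1 => "b1"
  'c' x 2 => "c2"
  'b' x 1 => "b1"
  'a' x 1 => "a1"
  'c' x 1 => "c1"
  'b' x 2 => "b2"
Compressed: "b1c2b1a1c1b2"
Compressed length: 12

12


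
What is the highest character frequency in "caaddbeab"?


Input: caaddbeab
Character counts:
  'a': 3
  'b': 2
  'c': 1
  'd': 2
  'e': 1
Maximum frequency: 3

3


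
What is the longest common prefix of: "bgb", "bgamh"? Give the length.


Words: bgb, bgamh
  Position 0: all 'b' => match
  Position 1: all 'g' => match
  Position 2: ('b', 'a') => mismatch, stop
LCP = "bg" (length 2)

2


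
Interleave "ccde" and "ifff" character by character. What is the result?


Interleaving "ccde" and "ifff":
  Position 0: 'c' from first, 'i' from second => "ci"
  Position 1: 'c' from first, 'f' from second => "cf"
  Position 2: 'd' from first, 'f' from second => "df"
  Position 3: 'e' from first, 'f' from second => "ef"
Result: cicfdfef

cicfdfef


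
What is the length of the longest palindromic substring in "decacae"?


Input: "decacae"
Checking substrings for palindromes:
  [2:5] "cac" (len 3) => palindrome
  [3:6] "aca" (len 3) => palindrome
Longest palindromic substring: "cac" with length 3

3


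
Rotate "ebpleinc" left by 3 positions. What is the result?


Input: "ebpleinc", rotate left by 3
First 3 characters: "ebp"
Remaining characters: "leinc"
Concatenate remaining + first: "leinc" + "ebp" = "leincebp"

leincebp


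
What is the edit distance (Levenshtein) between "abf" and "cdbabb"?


Computing edit distance: "abf" -> "cdbabb"
DP table:
           c    d    b    a    b    b
      0    1    2    3    4    5    6
  a   1    1    2    3    3    4    5
  b   2    2    2    2    3    3    4
  f   3    3    3    3    3    4    4
Edit distance = dp[3][6] = 4

4


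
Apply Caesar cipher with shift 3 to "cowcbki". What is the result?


Caesar cipher: shift "cowcbki" by 3
  'c' (pos 2) + 3 = pos 5 = 'f'
  'o' (pos 14) + 3 = pos 17 = 'r'
  'w' (pos 22) + 3 = pos 25 = 'z'
  'c' (pos 2) + 3 = pos 5 = 'f'
  'b' (pos 1) + 3 = pos 4 = 'e'
  'k' (pos 10) + 3 = pos 13 = 'n'
  'i' (pos 8) + 3 = pos 11 = 'l'
Result: frzfenl

frzfenl
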